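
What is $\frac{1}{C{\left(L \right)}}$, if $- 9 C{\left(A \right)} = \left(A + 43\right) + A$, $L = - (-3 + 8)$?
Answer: $- \frac{3}{11} \approx -0.27273$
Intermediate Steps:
$L = -5$ ($L = \left(-1\right) 5 = -5$)
$C{\left(A \right)} = - \frac{43}{9} - \frac{2 A}{9}$ ($C{\left(A \right)} = - \frac{\left(A + 43\right) + A}{9} = - \frac{\left(43 + A\right) + A}{9} = - \frac{43 + 2 A}{9} = - \frac{43}{9} - \frac{2 A}{9}$)
$\frac{1}{C{\left(L \right)}} = \frac{1}{- \frac{43}{9} - - \frac{10}{9}} = \frac{1}{- \frac{43}{9} + \frac{10}{9}} = \frac{1}{- \frac{11}{3}} = - \frac{3}{11}$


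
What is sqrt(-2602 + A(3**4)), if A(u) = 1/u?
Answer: I*sqrt(210761)/9 ≈ 51.01*I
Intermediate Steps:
sqrt(-2602 + A(3**4)) = sqrt(-2602 + 1/(3**4)) = sqrt(-2602 + 1/81) = sqrt(-210761/81) = I*sqrt(210761)/9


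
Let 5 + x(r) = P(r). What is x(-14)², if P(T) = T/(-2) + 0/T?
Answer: 4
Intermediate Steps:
P(T) = -T/2 (P(T) = T*(-½) + 0 = -T/2 + 0 = -T/2)
x(r) = -5 - r/2
x(-14)² = (-5 - ½*(-14))² = (-5 + 7)² = 2² = 4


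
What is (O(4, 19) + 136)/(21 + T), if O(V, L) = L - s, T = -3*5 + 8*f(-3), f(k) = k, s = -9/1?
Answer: -82/9 ≈ -9.1111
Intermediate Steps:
s = -9 (s = -9*1 = -9)
T = -39 (T = -3*5 + 8*(-3) = -15 - 24 = -39)
O(V, L) = 9 + L (O(V, L) = L - 1*(-9) = L + 9 = 9 + L)
(O(4, 19) + 136)/(21 + T) = ((9 + 19) + 136)/(21 - 39) = (28 + 136)/(-18) = 164*(-1/18) = -82/9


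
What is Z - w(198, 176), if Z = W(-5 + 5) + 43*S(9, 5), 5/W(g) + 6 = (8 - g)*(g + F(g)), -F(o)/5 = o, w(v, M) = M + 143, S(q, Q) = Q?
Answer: -629/6 ≈ -104.83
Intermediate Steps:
w(v, M) = 143 + M
F(o) = -5*o
W(g) = 5/(-6 - 4*g*(8 - g)) (W(g) = 5/(-6 + (8 - g)*(g - 5*g)) = 5/(-6 + (8 - g)*(-4*g)) = 5/(-6 - 4*g*(8 - g)))
Z = 1285/6 (Z = 5/(2*(-3 - 16*(-5 + 5) + 2*(-5 + 5)²)) + 43*5 = 5/(2*(-3 - 16*0 + 2*0²)) + 215 = 5/(2*(-3 + 0 + 2*0)) + 215 = 5/(2*(-3 + 0 + 0)) + 215 = (5/2)/(-3) + 215 = (5/2)*(-⅓) + 215 = -⅚ + 215 = 1285/6 ≈ 214.17)
Z - w(198, 176) = 1285/6 - (143 + 176) = 1285/6 - 1*319 = 1285/6 - 319 = -629/6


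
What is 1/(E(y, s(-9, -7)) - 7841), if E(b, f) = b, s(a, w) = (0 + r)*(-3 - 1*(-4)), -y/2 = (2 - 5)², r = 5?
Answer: -1/7859 ≈ -0.00012724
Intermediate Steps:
y = -18 (y = -2*(2 - 5)² = -2*(-3)² = -2*9 = -18)
s(a, w) = 5 (s(a, w) = (0 + 5)*(-3 - 1*(-4)) = 5*(-3 + 4) = 5*1 = 5)
1/(E(y, s(-9, -7)) - 7841) = 1/(-18 - 7841) = 1/(-7859) = -1/7859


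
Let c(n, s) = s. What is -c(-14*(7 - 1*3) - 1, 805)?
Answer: -805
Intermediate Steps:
-c(-14*(7 - 1*3) - 1, 805) = -1*805 = -805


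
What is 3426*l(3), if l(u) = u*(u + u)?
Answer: 61668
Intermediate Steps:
l(u) = 2*u² (l(u) = u*(2*u) = 2*u²)
3426*l(3) = 3426*(2*3²) = 3426*(2*9) = 3426*18 = 61668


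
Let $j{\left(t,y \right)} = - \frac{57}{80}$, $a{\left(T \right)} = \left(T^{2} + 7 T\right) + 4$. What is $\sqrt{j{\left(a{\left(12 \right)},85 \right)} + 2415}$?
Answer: $\frac{\sqrt{965715}}{20} \approx 49.135$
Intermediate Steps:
$a{\left(T \right)} = 4 + T^{2} + 7 T$
$j{\left(t,y \right)} = - \frac{57}{80}$ ($j{\left(t,y \right)} = \left(-57\right) \frac{1}{80} = - \frac{57}{80}$)
$\sqrt{j{\left(a{\left(12 \right)},85 \right)} + 2415} = \sqrt{- \frac{57}{80} + 2415} = \sqrt{\frac{193143}{80}} = \frac{\sqrt{965715}}{20}$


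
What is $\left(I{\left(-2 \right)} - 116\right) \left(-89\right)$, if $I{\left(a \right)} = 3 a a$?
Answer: $9256$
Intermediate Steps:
$I{\left(a \right)} = 3 a^{2}$
$\left(I{\left(-2 \right)} - 116\right) \left(-89\right) = \left(3 \left(-2\right)^{2} - 116\right) \left(-89\right) = \left(3 \cdot 4 - 116\right) \left(-89\right) = \left(12 - 116\right) \left(-89\right) = \left(-104\right) \left(-89\right) = 9256$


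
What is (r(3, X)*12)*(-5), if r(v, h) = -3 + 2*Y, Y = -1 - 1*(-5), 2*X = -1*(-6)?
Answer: -300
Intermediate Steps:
X = 3 (X = (-1*(-6))/2 = (½)*6 = 3)
Y = 4 (Y = -1 + 5 = 4)
r(v, h) = 5 (r(v, h) = -3 + 2*4 = -3 + 8 = 5)
(r(3, X)*12)*(-5) = (5*12)*(-5) = 60*(-5) = -300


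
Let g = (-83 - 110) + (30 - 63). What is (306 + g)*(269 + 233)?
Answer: 40160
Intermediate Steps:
g = -226 (g = -193 - 33 = -226)
(306 + g)*(269 + 233) = (306 - 226)*(269 + 233) = 80*502 = 40160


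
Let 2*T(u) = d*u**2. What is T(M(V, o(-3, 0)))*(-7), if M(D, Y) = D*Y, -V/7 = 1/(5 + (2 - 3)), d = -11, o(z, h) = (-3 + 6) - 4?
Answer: 3773/32 ≈ 117.91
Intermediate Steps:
o(z, h) = -1 (o(z, h) = 3 - 4 = -1)
V = -7/4 (V = -7/(5 + (2 - 3)) = -7/(5 - 1) = -7/4 ≈ -1.7500)
T(u) = -11*u**2/2 (T(u) = (-11*u**2)/2 = -11*u**2/2)
T(M(V, o(-3, 0)))*(-7) = -11*(-7/4*(-1))**2/2*(-7) = -11*(7/4)**2/2*(-7) = -11/2*49/16*(-7) = -539/32*(-7) = 3773/32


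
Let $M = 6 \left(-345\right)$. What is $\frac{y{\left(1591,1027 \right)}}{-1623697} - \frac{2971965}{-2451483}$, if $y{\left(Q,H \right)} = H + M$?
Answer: $\frac{1609375850458}{1326821864217} \approx 1.213$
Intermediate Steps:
$M = -2070$
$y{\left(Q,H \right)} = -2070 + H$ ($y{\left(Q,H \right)} = H - 2070 = -2070 + H$)
$\frac{y{\left(1591,1027 \right)}}{-1623697} - \frac{2971965}{-2451483} = \frac{-2070 + 1027}{-1623697} - \frac{2971965}{-2451483} = \left(-1043\right) \left(- \frac{1}{1623697}\right) - - \frac{990655}{817161} = \frac{1043}{1623697} + \frac{990655}{817161} = \frac{1609375850458}{1326821864217}$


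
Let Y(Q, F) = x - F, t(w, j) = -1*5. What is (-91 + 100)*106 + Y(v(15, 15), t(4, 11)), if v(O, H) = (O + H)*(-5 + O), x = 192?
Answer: 1151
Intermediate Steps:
t(w, j) = -5
v(O, H) = (-5 + O)*(H + O) (v(O, H) = (H + O)*(-5 + O) = (-5 + O)*(H + O))
Y(Q, F) = 192 - F
(-91 + 100)*106 + Y(v(15, 15), t(4, 11)) = (-91 + 100)*106 + (192 - 1*(-5)) = 9*106 + (192 + 5) = 954 + 197 = 1151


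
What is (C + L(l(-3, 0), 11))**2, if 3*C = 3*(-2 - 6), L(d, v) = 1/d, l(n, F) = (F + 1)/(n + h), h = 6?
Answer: 25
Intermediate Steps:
l(n, F) = (1 + F)/(6 + n) (l(n, F) = (F + 1)/(n + 6) = (1 + F)/(6 + n))
C = -8 (C = (3*(-2 - 6))/3 = (3*(-8))/3 = (1/3)*(-24) = -8)
(C + L(l(-3, 0), 11))**2 = (-8 + 1/((1 + 0)/(6 - 3)))**2 = (-8 + 1/(1/3))**2 = (-8 + 3)**2 = (-5)**2 = 25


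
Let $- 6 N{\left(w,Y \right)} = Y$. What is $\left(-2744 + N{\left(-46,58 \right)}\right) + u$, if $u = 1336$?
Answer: $- \frac{4253}{3} \approx -1417.7$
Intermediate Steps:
$N{\left(w,Y \right)} = - \frac{Y}{6}$
$\left(-2744 + N{\left(-46,58 \right)}\right) + u = \left(-2744 - \frac{29}{3}\right) + 1336 = - \frac{8261}{3} + 1336 = - \frac{4253}{3}$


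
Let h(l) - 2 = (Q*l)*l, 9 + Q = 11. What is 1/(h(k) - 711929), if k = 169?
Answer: -1/654805 ≈ -1.5272e-6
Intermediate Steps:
Q = 2 (Q = -9 + 11 = 2)
h(l) = 2 + 2*l² (h(l) = 2 + (2*l)*l = 2 + 2*l²)
1/(h(k) - 711929) = 1/((2 + 2*169²) - 711929) = 1/((2 + 2*28561) - 711929) = 1/((2 + 57122) - 711929) = 1/(57124 - 711929) = 1/(-654805) = -1/654805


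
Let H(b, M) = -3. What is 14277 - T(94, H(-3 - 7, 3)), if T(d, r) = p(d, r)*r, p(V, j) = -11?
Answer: 14244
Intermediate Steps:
T(d, r) = -11*r
14277 - T(94, H(-3 - 7, 3)) = 14277 - (-11)*(-3) = 14277 - 1*33 = 14277 - 33 = 14244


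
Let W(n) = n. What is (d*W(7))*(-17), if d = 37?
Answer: -4403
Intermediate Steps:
(d*W(7))*(-17) = (37*7)*(-17) = 259*(-17) = -4403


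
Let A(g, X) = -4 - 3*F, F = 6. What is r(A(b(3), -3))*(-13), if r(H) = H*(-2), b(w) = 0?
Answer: -572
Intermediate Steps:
A(g, X) = -22 (A(g, X) = -4 - 3*6 = -4 - 18 = -22)
r(H) = -2*H
r(A(b(3), -3))*(-13) = -2*(-22)*(-13) = 44*(-13) = -572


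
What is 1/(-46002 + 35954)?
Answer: -1/10048 ≈ -9.9522e-5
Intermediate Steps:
1/(-46002 + 35954) = 1/(-10048) = -1/10048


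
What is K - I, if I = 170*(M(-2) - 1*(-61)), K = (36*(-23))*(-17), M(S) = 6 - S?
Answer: 2346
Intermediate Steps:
K = 14076 (K = -828*(-17) = 14076)
I = 11730 (I = 170*((6 - 1*(-2)) - 1*(-61)) = 170*((6 + 2) + 61) = 170*(8 + 61) = 170*69 = 11730)
K - I = 14076 - 1*11730 = 14076 - 11730 = 2346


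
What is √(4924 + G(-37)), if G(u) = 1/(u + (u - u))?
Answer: 3*√748991/37 ≈ 70.171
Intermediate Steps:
G(u) = 1/u (G(u) = 1/(u + 0) = 1/u)
√(4924 + G(-37)) = √(4924 + 1/(-37)) = √(4924 - 1/37) = √(182187/37) = 3*√748991/37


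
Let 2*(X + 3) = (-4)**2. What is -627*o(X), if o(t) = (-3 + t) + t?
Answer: -4389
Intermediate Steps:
X = 5 (X = -3 + (1/2)*(-4)**2 = -3 + (1/2)*16 = -3 + 8 = 5)
o(t) = -3 + 2*t
-627*o(X) = -627*(-3 + 2*5) = -627*(-3 + 10) = -627*7 = -4389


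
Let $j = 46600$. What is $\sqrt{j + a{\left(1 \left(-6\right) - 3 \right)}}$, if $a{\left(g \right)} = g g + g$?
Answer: $4 \sqrt{2917} \approx 216.04$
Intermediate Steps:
$a{\left(g \right)} = g + g^{2}$ ($a{\left(g \right)} = g^{2} + g = g + g^{2}$)
$\sqrt{j + a{\left(1 \left(-6\right) - 3 \right)}} = \sqrt{46600 + \left(1 \left(-6\right) - 3\right) \left(1 + \left(1 \left(-6\right) - 3\right)\right)} = \sqrt{46600 + \left(-6 - 3\right) \left(1 - 9\right)} = \sqrt{46600 - 9 \left(1 - 9\right)} = \sqrt{46600 - -72} = \sqrt{46600 + 72} = \sqrt{46672} = 4 \sqrt{2917}$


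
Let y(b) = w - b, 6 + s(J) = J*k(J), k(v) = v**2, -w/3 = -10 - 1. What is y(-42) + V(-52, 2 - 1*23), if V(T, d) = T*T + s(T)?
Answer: -137835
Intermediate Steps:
w = 33 (w = -3*(-10 - 1) = -3*(-11) = 33)
s(J) = -6 + J**3 (s(J) = -6 + J*J**2 = -6 + J**3)
y(b) = 33 - b
V(T, d) = -6 + T**2 + T**3 (V(T, d) = T*T + (-6 + T**3) = T**2 + (-6 + T**3) = -6 + T**2 + T**3)
y(-42) + V(-52, 2 - 1*23) = (33 - 1*(-42)) + (-6 + (-52)**2 + (-52)**3) = (33 + 42) + (-6 + 2704 - 140608) = 75 - 137910 = -137835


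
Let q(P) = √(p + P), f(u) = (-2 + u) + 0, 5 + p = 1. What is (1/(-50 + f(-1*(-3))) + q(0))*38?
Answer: -38/49 + 76*I ≈ -0.77551 + 76.0*I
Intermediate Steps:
p = -4 (p = -5 + 1 = -4)
f(u) = -2 + u
q(P) = √(-4 + P)
(1/(-50 + f(-1*(-3))) + q(0))*38 = (1/(-50 + (-2 - 1*(-3))) + √(-4 + 0))*38 = (1/(-50 + (-2 + 3)) + √(-4))*38 = (1/(-50 + 1) + 2*I)*38 = (1/(-49) + 2*I)*38 = (-1/49 + 2*I)*38 = -38/49 + 76*I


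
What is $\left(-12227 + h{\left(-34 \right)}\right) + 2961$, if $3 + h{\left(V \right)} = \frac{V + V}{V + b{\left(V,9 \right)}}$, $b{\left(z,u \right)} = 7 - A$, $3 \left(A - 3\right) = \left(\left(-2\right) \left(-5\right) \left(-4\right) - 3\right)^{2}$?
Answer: $- \frac{17972387}{1939} \approx -9268.9$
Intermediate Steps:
$A = \frac{1858}{3}$ ($A = 3 + \frac{\left(\left(-2\right) \left(-5\right) \left(-4\right) - 3\right)^{2}}{3} = 3 + \frac{\left(10 \left(-4\right) - 3\right)^{2}}{3} = 3 + \frac{\left(-40 - 3\right)^{2}}{3} = 3 + \frac{\left(-43\right)^{2}}{3} = 3 + \frac{1}{3} \cdot 1849 = 3 + \frac{1849}{3} = \frac{1858}{3} \approx 619.33$)
$b{\left(z,u \right)} = - \frac{1837}{3}$ ($b{\left(z,u \right)} = 7 - \frac{1858}{3} = - \frac{1837}{3}$)
$h{\left(V \right)} = -3 + \frac{2 V}{- \frac{1837}{3} + V}$ ($h{\left(V \right)} = -3 + \frac{V + V}{V - \frac{1837}{3}} = -3 + \frac{2 V}{- \frac{1837}{3} + V}$)
$\left(-12227 + h{\left(-34 \right)}\right) + 2961 = \left(-12227 + \frac{3 \left(1837 - -34\right)}{-1837 + 3 \left(-34\right)}\right) + 2961 = \left(-12227 + \frac{3 \left(1837 + 34\right)}{-1837 - 102}\right) + 2961 = \left(-12227 + 3 \frac{1}{-1939} \cdot 1871\right) + 2961 = \left(-12227 + 3 \left(- \frac{1}{1939}\right) 1871\right) + 2961 = \left(-12227 - \frac{5613}{1939}\right) + 2961 = - \frac{23713766}{1939} + 2961 = - \frac{17972387}{1939}$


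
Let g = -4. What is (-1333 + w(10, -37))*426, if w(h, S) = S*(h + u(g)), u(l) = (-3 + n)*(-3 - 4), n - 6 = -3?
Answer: -725478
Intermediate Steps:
n = 3 (n = 6 - 3 = 3)
u(l) = 0 (u(l) = (-3 + 3)*(-3 - 4) = 0*(-7) = 0)
w(h, S) = S*h (w(h, S) = S*(h + 0) = S*h)
(-1333 + w(10, -37))*426 = (-1333 - 37*10)*426 = (-1333 - 370)*426 = -1703*426 = -725478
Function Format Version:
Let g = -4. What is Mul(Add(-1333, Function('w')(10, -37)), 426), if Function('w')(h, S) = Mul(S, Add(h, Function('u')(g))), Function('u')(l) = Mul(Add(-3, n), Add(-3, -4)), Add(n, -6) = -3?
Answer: -725478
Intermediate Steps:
n = 3 (n = Add(6, -3) = 3)
Function('u')(l) = 0 (Function('u')(l) = Mul(Add(-3, 3), Add(-3, -4)) = Mul(0, -7) = 0)
Function('w')(h, S) = Mul(S, h) (Function('w')(h, S) = Mul(S, Add(h, 0)) = Mul(S, h))
Mul(Add(-1333, Function('w')(10, -37)), 426) = Mul(Add(-1333, Mul(-37, 10)), 426) = Mul(Add(-1333, -370), 426) = Mul(-1703, 426) = -725478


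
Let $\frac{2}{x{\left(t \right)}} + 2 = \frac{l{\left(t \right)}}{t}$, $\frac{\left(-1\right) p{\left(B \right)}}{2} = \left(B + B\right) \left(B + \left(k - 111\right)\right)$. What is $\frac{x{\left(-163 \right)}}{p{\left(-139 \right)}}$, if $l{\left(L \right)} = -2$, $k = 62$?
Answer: $\frac{163}{16933536} \approx 9.6259 \cdot 10^{-6}$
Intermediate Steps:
$p{\left(B \right)} = - 4 B \left(-49 + B\right)$ ($p{\left(B \right)} = - 2 \left(B + B\right) \left(B + \left(62 - 111\right)\right) = - 2 \cdot 2 B \left(B - 49\right) = - 2 \cdot 2 B \left(-49 + B\right) = - 4 B \left(-49 + B\right)$)
$x{\left(t \right)} = \frac{2}{-2 - \frac{2}{t}}$
$\frac{x{\left(-163 \right)}}{p{\left(-139 \right)}} = \frac{\left(-1\right) \left(-163\right) \frac{1}{1 - 163}}{4 \left(-139\right) \left(49 - -139\right)} = \frac{\left(-1\right) \left(-163\right) \frac{1}{-162}}{4 \left(-139\right) \left(49 + 139\right)} = \frac{\left(-1\right) \left(-163\right) \left(- \frac{1}{162}\right)}{4 \left(-139\right) 188} = - \frac{163}{162 \left(-104528\right)} = \left(- \frac{163}{162}\right) \left(- \frac{1}{104528}\right) = \frac{163}{16933536}$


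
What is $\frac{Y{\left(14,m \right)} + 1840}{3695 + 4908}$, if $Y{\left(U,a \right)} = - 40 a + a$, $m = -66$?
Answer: $\frac{4414}{8603} \approx 0.51308$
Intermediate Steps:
$Y{\left(U,a \right)} = - 39 a$
$\frac{Y{\left(14,m \right)} + 1840}{3695 + 4908} = \frac{\left(-39\right) \left(-66\right) + 1840}{3695 + 4908} = \frac{2574 + 1840}{8603} = 4414 \cdot \frac{1}{8603} = \frac{4414}{8603}$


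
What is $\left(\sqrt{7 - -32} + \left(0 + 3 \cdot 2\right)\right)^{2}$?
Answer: $\left(6 + \sqrt{39}\right)^{2} \approx 149.94$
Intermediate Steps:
$\left(\sqrt{7 - -32} + \left(0 + 3 \cdot 2\right)\right)^{2} = \left(\sqrt{7 + \left(-4 + 36\right)} + \left(0 + 6\right)\right)^{2} = \left(\sqrt{7 + 32} + 6\right)^{2} = \left(\sqrt{39} + 6\right)^{2} = \left(6 + \sqrt{39}\right)^{2}$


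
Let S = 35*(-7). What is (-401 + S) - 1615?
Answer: -2261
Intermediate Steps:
S = -245
(-401 + S) - 1615 = (-401 - 245) - 1615 = -646 - 1615 = -2261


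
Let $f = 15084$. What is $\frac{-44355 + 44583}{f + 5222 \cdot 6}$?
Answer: $\frac{19}{3868} \approx 0.0049121$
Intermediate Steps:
$\frac{-44355 + 44583}{f + 5222 \cdot 6} = \frac{-44355 + 44583}{15084 + 5222 \cdot 6} = \frac{228}{15084 + 31332} = \frac{228}{46416} = 228 \cdot \frac{1}{46416} = \frac{19}{3868}$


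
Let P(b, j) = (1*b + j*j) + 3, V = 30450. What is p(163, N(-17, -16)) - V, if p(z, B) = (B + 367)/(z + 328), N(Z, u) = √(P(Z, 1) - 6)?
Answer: -14950583/491 + I*√19/491 ≈ -30449.0 + 0.0088776*I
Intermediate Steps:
P(b, j) = 3 + b + j² (P(b, j) = (b + j²) + 3 = 3 + b + j²)
N(Z, u) = √(-2 + Z) (N(Z, u) = √((3 + Z + 1²) - 6) = √((3 + Z + 1) - 6) = √((4 + Z) - 6) = √(-2 + Z))
p(z, B) = (367 + B)/(328 + z)
p(163, N(-17, -16)) - V = (367 + √(-2 - 17))/(328 + 163) - 1*30450 = (367 + √(-19))/491 - 30450 = (367 + I*√19)/491 - 30450 = (367/491 + I*√19/491) - 30450 = -14950583/491 + I*√19/491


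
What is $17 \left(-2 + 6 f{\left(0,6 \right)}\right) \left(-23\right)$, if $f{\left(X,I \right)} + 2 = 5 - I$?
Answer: $7820$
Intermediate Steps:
$f{\left(X,I \right)} = 3 - I$ ($f{\left(X,I \right)} = -2 - \left(-5 + I\right) = 3 - I$)
$17 \left(-2 + 6 f{\left(0,6 \right)}\right) \left(-23\right) = 17 \left(-2 + 6 \left(3 - 6\right)\right) \left(-23\right) = 17 \left(-2 + 6 \left(-3\right)\right) \left(-23\right) = 17 \left(-2 - 18\right) \left(-23\right) = 17 \left(-20\right) \left(-23\right) = \left(-340\right) \left(-23\right) = 7820$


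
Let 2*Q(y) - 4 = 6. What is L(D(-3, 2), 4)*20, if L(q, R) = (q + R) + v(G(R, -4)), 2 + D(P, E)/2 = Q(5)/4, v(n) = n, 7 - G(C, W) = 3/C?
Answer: 175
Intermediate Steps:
G(C, W) = 7 - 3/C
Q(y) = 5 (Q(y) = 2 + (½)*6 = 2 + 3 = 5)
D(P, E) = -3/2 (D(P, E) = -4 + 2*(5/4) = -4 + 5/2 = -3/2)
L(q, R) = 7 + R + q - 3/R (L(q, R) = (q + R) + (7 - 3/R) = (R + q) + (7 - 3/R) = 7 + R + q - 3/R)
L(D(-3, 2), 4)*20 = (7 + 4 - 3/2 - 3/4)*20 = (7 + 4 - 3/2 - 3*¼)*20 = (7 + 4 - 3/2 - ¾)*20 = (35/4)*20 = 175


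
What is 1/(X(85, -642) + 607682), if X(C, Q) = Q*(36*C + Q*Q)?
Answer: -1/265966126 ≈ -3.7599e-9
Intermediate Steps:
X(C, Q) = Q*(Q² + 36*C) (X(C, Q) = Q*(36*C + Q²) = Q*(Q² + 36*C))
1/(X(85, -642) + 607682) = 1/(-642*((-642)² + 36*85) + 607682) = 1/(-642*(412164 + 3060) + 607682) = 1/(-642*415224 + 607682) = 1/(-266573808 + 607682) = 1/(-265966126) = -1/265966126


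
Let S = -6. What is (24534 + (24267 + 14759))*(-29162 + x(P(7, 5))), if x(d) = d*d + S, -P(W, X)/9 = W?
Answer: -1601648440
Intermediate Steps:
P(W, X) = -9*W
x(d) = -6 + d² (x(d) = d*d - 6 = d² - 6 = -6 + d²)
(24534 + (24267 + 14759))*(-29162 + x(P(7, 5))) = (24534 + (24267 + 14759))*(-29162 + (-6 + (-9*7)²)) = (24534 + 39026)*(-29162 + (-6 + (-63)²)) = 63560*(-29162 + (-6 + 3969)) = 63560*(-29162 + 3963) = 63560*(-25199) = -1601648440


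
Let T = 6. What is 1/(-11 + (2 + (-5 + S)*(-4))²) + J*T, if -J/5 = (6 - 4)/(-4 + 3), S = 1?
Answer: 18781/313 ≈ 60.003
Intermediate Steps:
J = 10 (J = -5*(6 - 4)/(-4 + 3) = -10/(-1) = -10*(-1) = -5*(-2) = 10)
1/(-11 + (2 + (-5 + S)*(-4))²) + J*T = 1/(-11 + (2 + (-5 + 1)*(-4))²) + 10*6 = 1/(-11 + (2 - 4*(-4))²) + 60 = 1/(-11 + (2 + 16)²) + 60 = 1/(-11 + 18²) + 60 = 1/(-11 + 324) + 60 = 1/313 + 60 = 18781/313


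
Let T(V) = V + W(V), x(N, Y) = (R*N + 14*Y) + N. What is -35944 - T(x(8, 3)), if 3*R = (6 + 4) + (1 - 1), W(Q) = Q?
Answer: -108292/3 ≈ -36097.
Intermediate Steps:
R = 10/3 (R = ((6 + 4) + (1 - 1))/3 = (10 + 0)/3 = (1/3)*10 = 10/3 ≈ 3.3333)
x(N, Y) = 14*Y + 13*N/3 (x(N, Y) = (10*N/3 + 14*Y) + N = (14*Y + 10*N/3) + N = 14*Y + 13*N/3)
T(V) = 2*V (T(V) = V + V = 2*V)
-35944 - T(x(8, 3)) = -35944 - 2*(14*3 + (13/3)*8) = -35944 - 2*(42 + 104/3) = -35944 - 2*230/3 = -35944 - 1*460/3 = -35944 - 460/3 = -108292/3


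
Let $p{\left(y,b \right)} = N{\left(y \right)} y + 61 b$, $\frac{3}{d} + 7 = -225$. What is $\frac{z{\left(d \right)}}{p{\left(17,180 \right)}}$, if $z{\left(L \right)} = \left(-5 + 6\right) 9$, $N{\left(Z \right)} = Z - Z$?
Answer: $\frac{1}{1220} \approx 0.00081967$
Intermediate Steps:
$N{\left(Z \right)} = 0$
$d = - \frac{3}{232}$ ($d = \frac{3}{-7 - 225} = \frac{3}{-232} = 3 \left(- \frac{1}{232}\right) = - \frac{3}{232} \approx -0.012931$)
$p{\left(y,b \right)} = 61 b$ ($p{\left(y,b \right)} = 0 y + 61 b = 0 + 61 b = 61 b$)
$z{\left(L \right)} = 9$ ($z{\left(L \right)} = 1 \cdot 9 = 9$)
$\frac{z{\left(d \right)}}{p{\left(17,180 \right)}} = \frac{9}{61 \cdot 180} = \frac{9}{10980} = 9 \cdot \frac{1}{10980} = \frac{1}{1220}$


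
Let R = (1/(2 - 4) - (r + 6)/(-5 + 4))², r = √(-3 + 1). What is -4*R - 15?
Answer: -128 - 44*I*√2 ≈ -128.0 - 62.225*I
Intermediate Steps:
r = I*√2 (r = √(-2) = I*√2 ≈ 1.4142*I)
R = (11/2 + I*√2)² (R = (1/(2 - 4) - (I*√2 + 6)/(-5 + 4))² = (1/(-2) - (6 + I*√2)/(-1))² = (-½ - (6 + I*√2)*(-1))² = (-½ - (-6 - I*√2))² = (-½ + (6 + I*√2))² = (11/2 + I*√2)² ≈ 28.25 + 15.556*I)
-4*R - 15 = -4*(113/4 + 11*I*√2) - 15 = (-113 - 44*I*√2) - 15 = -128 - 44*I*√2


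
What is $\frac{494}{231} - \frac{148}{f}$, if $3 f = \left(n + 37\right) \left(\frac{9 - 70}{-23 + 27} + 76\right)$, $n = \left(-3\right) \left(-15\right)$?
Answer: $\frac{524066}{255717} \approx 2.0494$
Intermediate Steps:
$n = 45$
$f = \frac{3321}{2}$ ($f = \frac{\left(45 + 37\right) \left(\frac{9 - 70}{-23 + 27} + 76\right)}{3} = \frac{82 \left(- \frac{61}{4} + 76\right)}{3} = \frac{82 \cdot \frac{243}{4}}{3} = \frac{1}{3} \cdot \frac{9963}{2} = \frac{3321}{2} \approx 1660.5$)
$\frac{494}{231} - \frac{148}{f} = \frac{494}{231} - \frac{148}{\frac{3321}{2}} = 494 \cdot \frac{1}{231} - \frac{296}{3321} = \frac{494}{231} - \frac{296}{3321} = \frac{524066}{255717}$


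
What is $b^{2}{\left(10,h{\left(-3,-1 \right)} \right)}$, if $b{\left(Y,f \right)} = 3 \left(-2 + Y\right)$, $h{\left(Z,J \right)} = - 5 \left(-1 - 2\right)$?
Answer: $576$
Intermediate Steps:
$h{\left(Z,J \right)} = 15$ ($h{\left(Z,J \right)} = - 5 \left(-3\right) = \left(-1\right) \left(-15\right) = 15$)
$b{\left(Y,f \right)} = -6 + 3 Y$
$b^{2}{\left(10,h{\left(-3,-1 \right)} \right)} = \left(-6 + 3 \cdot 10\right)^{2} = \left(-6 + 30\right)^{2} = 24^{2} = 576$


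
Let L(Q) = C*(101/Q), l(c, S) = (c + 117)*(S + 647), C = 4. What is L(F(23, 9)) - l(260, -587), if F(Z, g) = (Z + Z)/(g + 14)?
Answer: -22418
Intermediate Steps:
l(c, S) = (117 + c)*(647 + S)
F(Z, g) = 2*Z/(14 + g) (F(Z, g) = (2*Z)/(14 + g) = 2*Z/(14 + g))
L(Q) = 404/Q (L(Q) = 4*(101/Q) = 404/Q)
L(F(23, 9)) - l(260, -587) = 404/((2*23/(14 + 9))) - (75699 + 117*(-587) + 647*260 - 587*260) = 404/((2*23/23)) - (75699 - 68679 + 168220 - 152620) = 404/((2*23*(1/23))) - 1*22620 = 404/2 - 22620 = 404*(½) - 22620 = 202 - 22620 = -22418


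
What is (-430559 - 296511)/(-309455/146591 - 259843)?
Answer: 53290959185/19045477334 ≈ 2.7981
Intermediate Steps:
(-430559 - 296511)/(-309455/146591 - 259843) = -727070/(-309455*1/146591 - 259843) = -727070/(-309455/146591 - 259843) = -727070/(-38090954668/146591) = -727070*(-146591/38090954668) = 53290959185/19045477334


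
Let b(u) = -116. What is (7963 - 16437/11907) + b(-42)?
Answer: 31139264/3969 ≈ 7845.6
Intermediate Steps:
(7963 - 16437/11907) + b(-42) = (7963 - 16437/11907) - 116 = (7963 - 16437*1/11907) - 116 = (7963 - 5479/3969) - 116 = 31599668/3969 - 116 = 31139264/3969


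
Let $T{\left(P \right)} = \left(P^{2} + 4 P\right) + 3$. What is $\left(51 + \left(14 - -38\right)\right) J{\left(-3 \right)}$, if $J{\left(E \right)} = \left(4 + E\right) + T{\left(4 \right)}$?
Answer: $3708$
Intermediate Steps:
$T{\left(P \right)} = 3 + P^{2} + 4 P$
$J{\left(E \right)} = 39 + E$ ($J{\left(E \right)} = \left(4 + E\right) + \left(3 + 4^{2} + 4 \cdot 4\right) = \left(4 + E\right) + \left(3 + 16 + 16\right) = \left(4 + E\right) + 35 = 39 + E$)
$\left(51 + \left(14 - -38\right)\right) J{\left(-3 \right)} = \left(51 + \left(14 - -38\right)\right) \left(39 - 3\right) = \left(51 + \left(14 + 38\right)\right) 36 = \left(51 + 52\right) 36 = 103 \cdot 36 = 3708$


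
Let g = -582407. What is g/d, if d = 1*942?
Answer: -582407/942 ≈ -618.27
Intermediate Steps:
d = 942
g/d = -582407/942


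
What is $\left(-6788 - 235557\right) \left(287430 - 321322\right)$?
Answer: $8213556740$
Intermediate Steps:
$\left(-6788 - 235557\right) \left(287430 - 321322\right) = \left(-242345\right) \left(-33892\right) = 8213556740$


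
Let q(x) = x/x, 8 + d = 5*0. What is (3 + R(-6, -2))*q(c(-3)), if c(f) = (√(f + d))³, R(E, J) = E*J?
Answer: 15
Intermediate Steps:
d = -8 (d = -8 + 5*0 = -8 + 0 = -8)
c(f) = (-8 + f)^(3/2) (c(f) = (√(f - 8))³ = (√(-8 + f))³ = (-8 + f)^(3/2))
q(x) = 1
(3 + R(-6, -2))*q(c(-3)) = (3 - 6*(-2))*1 = (3 + 12)*1 = 15*1 = 15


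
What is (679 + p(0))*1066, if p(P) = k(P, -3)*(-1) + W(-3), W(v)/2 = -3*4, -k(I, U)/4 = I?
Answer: 698230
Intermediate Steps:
k(I, U) = -4*I
W(v) = -24 (W(v) = 2*(-3*4) = 2*(-12) = -24)
p(P) = -24 + 4*P (p(P) = -4*P*(-1) - 24 = 4*P - 24 = -24 + 4*P)
(679 + p(0))*1066 = (679 + (-24 + 4*0))*1066 = (679 + (-24 + 0))*1066 = (679 - 24)*1066 = 655*1066 = 698230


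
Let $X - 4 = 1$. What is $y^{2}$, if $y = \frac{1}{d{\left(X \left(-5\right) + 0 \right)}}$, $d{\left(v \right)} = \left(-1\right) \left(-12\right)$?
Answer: $\frac{1}{144} \approx 0.0069444$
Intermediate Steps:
$X = 5$ ($X = 4 + 1 = 5$)
$d{\left(v \right)} = 12$
$y = \frac{1}{12} \approx 0.083333$
$y^{2} = \left(\frac{1}{12}\right)^{2} = \frac{1}{144}$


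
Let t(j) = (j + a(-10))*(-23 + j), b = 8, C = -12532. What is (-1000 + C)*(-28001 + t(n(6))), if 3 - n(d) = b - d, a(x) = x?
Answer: 376230196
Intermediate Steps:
n(d) = -5 + d (n(d) = 3 - (8 - d) = 3 + (-8 + d) = -5 + d)
t(j) = (-23 + j)*(-10 + j) (t(j) = (j - 10)*(-23 + j) = (-10 + j)*(-23 + j) = (-23 + j)*(-10 + j))
(-1000 + C)*(-28001 + t(n(6))) = (-1000 - 12532)*(-28001 + (230 + (-5 + 6)**2 - 33*(-5 + 6))) = -13532*(-28001 + (230 + 1**2 - 33*1)) = -13532*(-28001 + (230 + 1 - 33)) = -13532*(-28001 + 198) = -13532*(-27803) = 376230196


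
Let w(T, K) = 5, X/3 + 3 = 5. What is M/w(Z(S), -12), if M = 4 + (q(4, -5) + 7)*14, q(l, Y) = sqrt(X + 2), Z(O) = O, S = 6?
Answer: 102/5 + 28*sqrt(2)/5 ≈ 28.320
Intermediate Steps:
X = 6 (X = -9 + 3*5 = -9 + 15 = 6)
q(l, Y) = 2*sqrt(2) (q(l, Y) = sqrt(6 + 2) = sqrt(8) = 2*sqrt(2))
M = 102 + 28*sqrt(2) (M = 4 + (2*sqrt(2) + 7)*14 = 4 + (7 + 2*sqrt(2))*14 = 4 + (98 + 28*sqrt(2)) = 102 + 28*sqrt(2) ≈ 141.60)
M/w(Z(S), -12) = (102 + 28*sqrt(2))/5 = (102 + 28*sqrt(2))*(1/5) = 102/5 + 28*sqrt(2)/5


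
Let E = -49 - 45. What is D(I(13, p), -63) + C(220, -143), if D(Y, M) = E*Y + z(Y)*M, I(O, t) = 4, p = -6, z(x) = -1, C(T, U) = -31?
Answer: -344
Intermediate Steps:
E = -94
D(Y, M) = -M - 94*Y (D(Y, M) = -94*Y - M = -M - 94*Y)
D(I(13, p), -63) + C(220, -143) = (-1*(-63) - 94*4) - 31 = (63 - 376) - 31 = -313 - 31 = -344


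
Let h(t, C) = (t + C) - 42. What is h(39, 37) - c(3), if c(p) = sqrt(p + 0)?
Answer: 34 - sqrt(3) ≈ 32.268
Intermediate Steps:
h(t, C) = -42 + C + t (h(t, C) = (C + t) - 42 = -42 + C + t)
c(p) = sqrt(p)
h(39, 37) - c(3) = (-42 + 37 + 39) - sqrt(3) = 34 - sqrt(3)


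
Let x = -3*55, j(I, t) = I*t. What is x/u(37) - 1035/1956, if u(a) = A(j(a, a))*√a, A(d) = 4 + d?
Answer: -345/652 - 165*√37/50801 ≈ -0.54890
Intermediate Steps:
u(a) = √a*(4 + a²) (u(a) = (4 + a*a)*√a = (4 + a²)*√a = √a*(4 + a²))
x = -165
x/u(37) - 1035/1956 = -165*√37/(37*(4 + 37²)) - 1035/1956 = -165*√37/(37*(4 + 1369)) - 1035*1/1956 = -165*√37/50801 - 345/652 = -345/652 - 165*√37/50801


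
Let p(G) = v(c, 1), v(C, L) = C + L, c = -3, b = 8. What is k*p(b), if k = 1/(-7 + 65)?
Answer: -1/29 ≈ -0.034483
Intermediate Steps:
k = 1/58 ≈ 0.017241
p(G) = -2 (p(G) = -3 + 1 = -2)
k*p(b) = (1/58)*(-2) = -1/29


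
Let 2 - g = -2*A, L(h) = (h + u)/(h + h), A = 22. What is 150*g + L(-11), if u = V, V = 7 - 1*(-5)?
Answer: 151799/22 ≈ 6900.0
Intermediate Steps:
V = 12 (V = 7 + 5 = 12)
u = 12
L(h) = (12 + h)/(2*h) (L(h) = (h + 12)/(h + h) = (12 + h)/((2*h)) = (12 + h)*(1/(2*h)) = (12 + h)/(2*h))
g = 46 (g = 2 - (-2)*22 = 2 - 1*(-44) = 2 + 44 = 46)
150*g + L(-11) = 150*46 + (½)*(12 - 11)/(-11) = 6900 + (½)*(-1/11)*1 = 6900 - 1/22 = 151799/22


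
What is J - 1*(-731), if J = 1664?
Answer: 2395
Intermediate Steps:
J - 1*(-731) = 1664 - 1*(-731) = 1664 + 731 = 2395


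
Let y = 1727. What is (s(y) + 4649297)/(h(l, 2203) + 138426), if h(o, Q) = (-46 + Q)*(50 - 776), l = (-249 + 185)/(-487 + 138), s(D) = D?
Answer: -1162756/356889 ≈ -3.2580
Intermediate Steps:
l = 64/349 (l = -64/(-349) = -64*(-1/349) = 64/349 ≈ 0.18338)
h(o, Q) = 33396 - 726*Q (h(o, Q) = (-46 + Q)*(-726) = 33396 - 726*Q)
(s(y) + 4649297)/(h(l, 2203) + 138426) = (1727 + 4649297)/((33396 - 726*2203) + 138426) = 4651024/((33396 - 1599378) + 138426) = 4651024/(-1565982 + 138426) = 4651024/(-1427556) = 4651024*(-1/1427556) = -1162756/356889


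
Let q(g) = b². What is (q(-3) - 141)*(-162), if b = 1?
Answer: 22680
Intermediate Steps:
q(g) = 1 (q(g) = 1² = 1)
(q(-3) - 141)*(-162) = (1 - 141)*(-162) = -140*(-162) = 22680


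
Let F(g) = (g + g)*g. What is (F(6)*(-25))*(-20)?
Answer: 36000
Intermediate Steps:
F(g) = 2*g**2 (F(g) = (2*g)*g = 2*g**2)
(F(6)*(-25))*(-20) = ((2*6**2)*(-25))*(-20) = ((2*36)*(-25))*(-20) = (72*(-25))*(-20) = -1800*(-20) = 36000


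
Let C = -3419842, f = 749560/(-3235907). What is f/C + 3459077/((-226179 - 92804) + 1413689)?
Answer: 19139576170511855399/6057167395286960982 ≈ 3.1598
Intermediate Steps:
f = -749560/3235907 (f = 749560*(-1/3235907) = -749560/3235907 ≈ -0.23164)
f/C + 3459077/((-226179 - 92804) + 1413689) = -749560/3235907/(-3419842) + 3459077/((-226179 - 92804) + 1413689) = -749560/3235907*(-1/3419842) + 3459077/(-318983 + 1413689) = 374780/5533145333347 + 3459077/1094706 = 19139576170511855399/6057167395286960982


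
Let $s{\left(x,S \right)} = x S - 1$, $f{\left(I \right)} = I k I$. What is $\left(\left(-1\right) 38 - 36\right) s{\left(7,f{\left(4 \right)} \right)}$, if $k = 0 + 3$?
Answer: $-24790$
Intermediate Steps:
$k = 3$
$f{\left(I \right)} = 3 I^{2}$ ($f{\left(I \right)} = I 3 I = 3 I I = 3 I^{2}$)
$s{\left(x,S \right)} = -1 + S x$ ($s{\left(x,S \right)} = S x - 1 = -1 + S x$)
$\left(\left(-1\right) 38 - 36\right) s{\left(7,f{\left(4 \right)} \right)} = \left(\left(-1\right) 38 - 36\right) \left(-1 + 3 \cdot 4^{2} \cdot 7\right) = \left(-38 - 36\right) \left(-1 + 3 \cdot 16 \cdot 7\right) = - 74 \left(-1 + 48 \cdot 7\right) = - 74 \left(-1 + 336\right) = \left(-74\right) 335 = -24790$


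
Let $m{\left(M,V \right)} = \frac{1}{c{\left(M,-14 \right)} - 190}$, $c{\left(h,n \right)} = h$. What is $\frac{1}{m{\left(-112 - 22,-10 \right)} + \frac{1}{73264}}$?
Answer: $- \frac{5934384}{18235} \approx -325.44$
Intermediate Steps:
$m{\left(M,V \right)} = \frac{1}{-190 + M}$ ($m{\left(M,V \right)} = \frac{1}{M - 190} = \frac{1}{-190 + M}$)
$\frac{1}{m{\left(-112 - 22,-10 \right)} + \frac{1}{73264}} = \frac{1}{\frac{1}{-190 - 134} + \frac{1}{73264}} = \frac{1}{\frac{1}{-324} + \frac{1}{73264}} = \frac{1}{- \frac{1}{324} + \frac{1}{73264}} = \frac{1}{- \frac{18235}{5934384}} = - \frac{5934384}{18235}$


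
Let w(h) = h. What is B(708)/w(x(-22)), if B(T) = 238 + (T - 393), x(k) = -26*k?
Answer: 553/572 ≈ 0.96678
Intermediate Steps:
B(T) = -155 + T (B(T) = 238 + (-393 + T) = -155 + T)
B(708)/w(x(-22)) = (-155 + 708)/((-26*(-22))) = 553/572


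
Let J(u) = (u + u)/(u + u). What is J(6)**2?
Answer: 1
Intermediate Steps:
J(u) = 1 (J(u) = (2*u)/((2*u)) = (2*u)*(1/(2*u)) = 1)
J(6)**2 = 1**2 = 1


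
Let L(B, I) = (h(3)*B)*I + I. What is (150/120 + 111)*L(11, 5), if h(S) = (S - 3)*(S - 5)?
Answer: 2245/4 ≈ 561.25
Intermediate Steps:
h(S) = (-5 + S)*(-3 + S) (h(S) = (-3 + S)*(-5 + S) = (-5 + S)*(-3 + S))
L(B, I) = I (L(B, I) = ((15 + 3**2 - 8*3)*B)*I + I = ((15 + 9 - 24)*B)*I + I = (0*B)*I + I = 0*I + I = 0 + I = I)
(150/120 + 111)*L(11, 5) = (150/120 + 111)*5 = (150*(1/120) + 111)*5 = (5/4 + 111)*5 = (449/4)*5 = 2245/4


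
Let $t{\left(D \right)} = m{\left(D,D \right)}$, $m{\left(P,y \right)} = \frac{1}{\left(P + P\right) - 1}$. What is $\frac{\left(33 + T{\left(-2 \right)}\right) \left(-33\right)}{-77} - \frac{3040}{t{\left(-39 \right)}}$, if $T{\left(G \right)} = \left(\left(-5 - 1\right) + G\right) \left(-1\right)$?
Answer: $\frac{1681243}{7} \approx 2.4018 \cdot 10^{5}$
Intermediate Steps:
$m{\left(P,y \right)} = \frac{1}{-1 + 2 P}$ ($m{\left(P,y \right)} = \frac{1}{2 P - 1} = \frac{1}{-1 + 2 P}$)
$t{\left(D \right)} = \frac{1}{-1 + 2 D}$
$T{\left(G \right)} = 6 - G$ ($T{\left(G \right)} = \left(-6 + G\right) \left(-1\right) = 6 - G$)
$\frac{\left(33 + T{\left(-2 \right)}\right) \left(-33\right)}{-77} - \frac{3040}{t{\left(-39 \right)}} = \frac{\left(33 + \left(6 - -2\right)\right) \left(-33\right)}{-77} - \frac{3040}{\frac{1}{-1 + 2 \left(-39\right)}} = \left(33 + \left(6 + 2\right)\right) \left(-33\right) \left(- \frac{1}{77}\right) - \frac{3040}{\frac{1}{-1 - 78}} = \left(33 + 8\right) \left(-33\right) \left(- \frac{1}{77}\right) - \frac{3040}{\frac{1}{-79}} = 41 \left(-33\right) \left(- \frac{1}{77}\right) - \frac{3040}{- \frac{1}{79}} = \left(-1353\right) \left(- \frac{1}{77}\right) - -240160 = \frac{123}{7} + 240160 = \frac{1681243}{7}$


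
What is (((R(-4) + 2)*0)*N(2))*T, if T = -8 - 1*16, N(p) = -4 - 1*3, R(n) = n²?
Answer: 0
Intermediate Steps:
N(p) = -7 (N(p) = -4 - 3 = -7)
T = -24 (T = -8 - 16 = -24)
(((R(-4) + 2)*0)*N(2))*T = ((((-4)² + 2)*0)*(-7))*(-24) = (((16 + 2)*0)*(-7))*(-24) = ((18*0)*(-7))*(-24) = (0*(-7))*(-24) = 0*(-24) = 0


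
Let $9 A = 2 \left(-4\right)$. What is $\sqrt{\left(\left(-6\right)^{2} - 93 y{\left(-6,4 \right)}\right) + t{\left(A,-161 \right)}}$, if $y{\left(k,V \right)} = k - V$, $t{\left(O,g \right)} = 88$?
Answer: $\sqrt{1054} \approx 32.465$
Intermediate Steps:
$A = - \frac{8}{9}$ ($A = \frac{2 \left(-4\right)}{9} = \frac{1}{9} \left(-8\right) = - \frac{8}{9} \approx -0.88889$)
$\sqrt{\left(\left(-6\right)^{2} - 93 y{\left(-6,4 \right)}\right) + t{\left(A,-161 \right)}} = \sqrt{\left(\left(-6\right)^{2} - 93 \left(-6 - 4\right)\right) + 88} = \sqrt{\left(36 - 93 \left(-6 - 4\right)\right) + 88} = \sqrt{\left(36 - -930\right) + 88} = \sqrt{\left(36 + 930\right) + 88} = \sqrt{966 + 88} = \sqrt{1054}$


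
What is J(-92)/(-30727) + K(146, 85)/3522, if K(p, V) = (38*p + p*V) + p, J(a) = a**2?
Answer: 263235700/54110247 ≈ 4.8648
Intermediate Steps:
K(p, V) = 39*p + V*p (K(p, V) = (38*p + V*p) + p = 39*p + V*p)
J(-92)/(-30727) + K(146, 85)/3522 = (-92)**2/(-30727) + (146*(39 + 85))/3522 = 8464*(-1/30727) + (146*124)*(1/3522) = -8464/30727 + 18104*(1/3522) = -8464/30727 + 9052/1761 = 263235700/54110247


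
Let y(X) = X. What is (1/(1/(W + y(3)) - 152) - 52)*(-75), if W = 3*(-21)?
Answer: 35576400/9121 ≈ 3900.5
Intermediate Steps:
W = -63
(1/(1/(W + y(3)) - 152) - 52)*(-75) = (1/(1/(-63 + 3) - 152) - 52)*(-75) = (1/(1/(-60) - 152) - 52)*(-75) = (1/(-1/60 - 152) - 52)*(-75) = (1/(-9121/60) - 52)*(-75) = (-60/9121 - 52)*(-75) = -474352/9121*(-75) = 35576400/9121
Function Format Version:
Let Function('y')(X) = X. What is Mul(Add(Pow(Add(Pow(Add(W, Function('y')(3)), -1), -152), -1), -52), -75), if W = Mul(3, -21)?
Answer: Rational(35576400, 9121) ≈ 3900.5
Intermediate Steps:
W = -63
Mul(Add(Pow(Add(Pow(Add(W, Function('y')(3)), -1), -152), -1), -52), -75) = Mul(Add(Pow(Add(Pow(Add(-63, 3), -1), -152), -1), -52), -75) = Mul(Add(Pow(Add(Pow(-60, -1), -152), -1), -52), -75) = Mul(Add(Pow(Add(Rational(-1, 60), -152), -1), -52), -75) = Mul(Add(Pow(Rational(-9121, 60), -1), -52), -75) = Mul(Add(Rational(-60, 9121), -52), -75) = Mul(Rational(-474352, 9121), -75) = Rational(35576400, 9121)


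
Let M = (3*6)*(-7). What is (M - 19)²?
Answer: 21025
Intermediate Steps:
M = -126 (M = 18*(-7) = -126)
(M - 19)² = (-126 - 19)² = (-145)² = 21025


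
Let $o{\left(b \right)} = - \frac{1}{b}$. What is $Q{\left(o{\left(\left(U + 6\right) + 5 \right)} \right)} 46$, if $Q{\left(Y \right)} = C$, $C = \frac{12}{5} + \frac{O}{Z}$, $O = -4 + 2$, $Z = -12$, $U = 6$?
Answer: $\frac{1771}{15} \approx 118.07$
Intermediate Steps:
$O = -2$
$C = \frac{77}{30}$ ($C = \frac{12}{5} - \frac{2}{-12} = 12 \cdot \frac{1}{5} - - \frac{1}{6} = \frac{12}{5} + \frac{1}{6} = \frac{77}{30} \approx 2.5667$)
$Q{\left(Y \right)} = \frac{77}{30}$
$Q{\left(o{\left(\left(U + 6\right) + 5 \right)} \right)} 46 = \frac{77}{30} \cdot 46 = \frac{1771}{15}$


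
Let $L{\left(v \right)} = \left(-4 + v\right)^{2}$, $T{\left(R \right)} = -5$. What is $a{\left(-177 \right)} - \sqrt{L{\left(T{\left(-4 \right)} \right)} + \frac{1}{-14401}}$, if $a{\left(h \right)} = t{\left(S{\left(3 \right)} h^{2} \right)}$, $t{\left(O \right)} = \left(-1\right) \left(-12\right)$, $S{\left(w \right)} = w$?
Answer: $12 - \frac{4 \sqrt{1049904905}}{14401} \approx 3.0$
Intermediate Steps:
$t{\left(O \right)} = 12$
$a{\left(h \right)} = 12$
$a{\left(-177 \right)} - \sqrt{L{\left(T{\left(-4 \right)} \right)} + \frac{1}{-14401}} = 12 - \sqrt{\left(-4 - 5\right)^{2} + \frac{1}{-14401}} = 12 - \sqrt{\left(-9\right)^{2} - \frac{1}{14401}} = 12 - \sqrt{81 - \frac{1}{14401}} = 12 - \sqrt{\frac{1166480}{14401}} = 12 - \frac{4 \sqrt{1049904905}}{14401}$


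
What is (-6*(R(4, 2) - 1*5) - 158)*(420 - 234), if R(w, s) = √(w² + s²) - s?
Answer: -21576 - 2232*√5 ≈ -26567.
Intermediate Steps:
R(w, s) = √(s² + w²) - s
(-6*(R(4, 2) - 1*5) - 158)*(420 - 234) = (-6*((√(2² + 4²) - 1*2) - 1*5) - 158)*(420 - 234) = (-6*((√(4 + 16) - 2) - 5) - 158)*186 = (-6*((√20 - 2) - 5) - 158)*186 = (-6*((2*√5 - 2) - 5) - 158)*186 = (-6*((-2 + 2*√5) - 5) - 158)*186 = (-6*(-7 + 2*√5) - 158)*186 = ((42 - 12*√5) - 158)*186 = (-116 - 12*√5)*186 = -21576 - 2232*√5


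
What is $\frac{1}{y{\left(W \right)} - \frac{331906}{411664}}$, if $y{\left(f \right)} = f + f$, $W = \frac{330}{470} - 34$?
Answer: $- \frac{9674104}{652053951} \approx -0.014836$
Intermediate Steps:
$W = - \frac{1565}{47}$ ($W = 330 \cdot \frac{1}{470} - 34 = \frac{33}{47} - 34 = - \frac{1565}{47} \approx -33.298$)
$y{\left(f \right)} = 2 f$
$\frac{1}{y{\left(W \right)} - \frac{331906}{411664}} = \frac{1}{2 \left(- \frac{1565}{47}\right) - \frac{331906}{411664}} = \frac{1}{- \frac{3130}{47} - \frac{165953}{205832}} = \frac{1}{- \frac{652053951}{9674104}} = - \frac{9674104}{652053951}$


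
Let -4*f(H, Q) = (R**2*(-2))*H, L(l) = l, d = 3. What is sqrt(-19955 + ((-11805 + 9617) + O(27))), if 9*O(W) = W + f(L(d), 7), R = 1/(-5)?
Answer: I*sqrt(19925994)/30 ≈ 148.8*I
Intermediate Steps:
R = -1/5 ≈ -0.20000
f(H, Q) = H/50 (f(H, Q) = -(-1/5)**2*(-2)*H/4 = -(1/25)*(-2)*H/4 = -(-1)*H/50 = H/50)
O(W) = 1/150 + W/9 (O(W) = (W + (1/50)*3)/9 = (W + 3/50)/9 = (3/50 + W)/9 = 1/150 + W/9)
sqrt(-19955 + ((-11805 + 9617) + O(27))) = sqrt(-19955 + ((-11805 + 9617) + (1/150 + (1/9)*27))) = sqrt(-19955 + (-2188 + (1/150 + 3))) = sqrt(-19955 + (-2188 + 451/150)) = sqrt(-19955 - 327749/150) = sqrt(-3320999/150) = I*sqrt(19925994)/30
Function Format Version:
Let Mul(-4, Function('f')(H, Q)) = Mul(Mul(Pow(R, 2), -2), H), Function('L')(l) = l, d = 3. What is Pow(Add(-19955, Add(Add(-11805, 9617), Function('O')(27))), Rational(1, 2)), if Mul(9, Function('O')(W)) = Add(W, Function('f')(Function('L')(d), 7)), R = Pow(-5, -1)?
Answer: Mul(Rational(1, 30), I, Pow(19925994, Rational(1, 2))) ≈ Mul(148.80, I)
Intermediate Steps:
R = Rational(-1, 5) ≈ -0.20000
Function('f')(H, Q) = Mul(Rational(1, 50), H) (Function('f')(H, Q) = Mul(Rational(-1, 4), Mul(Mul(Pow(Rational(-1, 5), 2), -2), H)) = Mul(Rational(-1, 4), Mul(Mul(Rational(1, 25), -2), H)) = Mul(Rational(-1, 4), Mul(Rational(-2, 25), H)) = Mul(Rational(1, 50), H))
Function('O')(W) = Add(Rational(1, 150), Mul(Rational(1, 9), W)) (Function('O')(W) = Mul(Rational(1, 9), Add(W, Mul(Rational(1, 50), 3))) = Mul(Rational(1, 9), Add(W, Rational(3, 50))) = Mul(Rational(1, 9), Add(Rational(3, 50), W)) = Add(Rational(1, 150), Mul(Rational(1, 9), W)))
Pow(Add(-19955, Add(Add(-11805, 9617), Function('O')(27))), Rational(1, 2)) = Pow(Add(-19955, Add(Add(-11805, 9617), Add(Rational(1, 150), Mul(Rational(1, 9), 27)))), Rational(1, 2)) = Pow(Add(-19955, Add(-2188, Add(Rational(1, 150), 3))), Rational(1, 2)) = Pow(Add(-19955, Add(-2188, Rational(451, 150))), Rational(1, 2)) = Pow(Add(-19955, Rational(-327749, 150)), Rational(1, 2)) = Pow(Rational(-3320999, 150), Rational(1, 2)) = Mul(Rational(1, 30), I, Pow(19925994, Rational(1, 2)))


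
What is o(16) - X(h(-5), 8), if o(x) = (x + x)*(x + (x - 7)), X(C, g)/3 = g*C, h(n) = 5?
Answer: 680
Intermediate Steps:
X(C, g) = 3*C*g (X(C, g) = 3*(g*C) = 3*(C*g) = 3*C*g)
o(x) = 2*x*(-7 + 2*x) (o(x) = (2*x)*(x + (-7 + x)) = (2*x)*(-7 + 2*x) = 2*x*(-7 + 2*x))
o(16) - X(h(-5), 8) = 2*16*(-7 + 2*16) - 3*5*8 = 2*16*(-7 + 32) - 1*120 = 2*16*25 - 120 = 800 - 120 = 680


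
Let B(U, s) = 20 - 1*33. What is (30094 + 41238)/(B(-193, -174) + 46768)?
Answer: 71332/46755 ≈ 1.5257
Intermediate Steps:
B(U, s) = -13 (B(U, s) = 20 - 33 = -13)
(30094 + 41238)/(B(-193, -174) + 46768) = (30094 + 41238)/(-13 + 46768) = 71332/46755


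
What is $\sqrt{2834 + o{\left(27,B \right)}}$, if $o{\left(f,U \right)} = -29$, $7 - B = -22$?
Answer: $\sqrt{2805} \approx 52.962$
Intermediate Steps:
$B = 29$ ($B = 7 - -22 = 7 + 22 = 29$)
$\sqrt{2834 + o{\left(27,B \right)}} = \sqrt{2834 - 29} = \sqrt{2805}$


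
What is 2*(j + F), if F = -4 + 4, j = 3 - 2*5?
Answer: -14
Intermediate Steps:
j = -7 (j = 3 - 10 = -7)
F = 0
2*(j + F) = 2*(-7 + 0) = 2*(-7) = -14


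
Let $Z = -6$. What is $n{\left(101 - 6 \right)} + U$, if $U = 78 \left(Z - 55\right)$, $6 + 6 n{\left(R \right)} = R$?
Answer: $- \frac{28459}{6} \approx -4743.2$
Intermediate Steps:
$n{\left(R \right)} = -1 + \frac{R}{6}$
$U = -4758$ ($U = 78 \left(-6 - 55\right) = 78 \left(-61\right) = -4758$)
$n{\left(101 - 6 \right)} + U = \left(-1 + \frac{101 - 6}{6}\right) - 4758 = \left(-1 + \frac{1}{6} \cdot 95\right) - 4758 = \left(-1 + \frac{95}{6}\right) - 4758 = \frac{89}{6} - 4758 = - \frac{28459}{6}$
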